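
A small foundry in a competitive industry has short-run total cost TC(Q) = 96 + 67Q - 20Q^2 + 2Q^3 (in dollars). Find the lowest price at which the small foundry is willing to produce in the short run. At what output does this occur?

The shutdown price is the minimum of AVC. VC = 67Q - 20Q^2 + 2Q^3, so AVC = 67 - 20Q + 2Q^2.
dAVC/dQ = -20 + 4Q = 0 gives Q = 5. min AVC = 67 - 20·5 + 2·5^2 = 17.
So the shutdown price is $17.

$17 per unit, at Q = 5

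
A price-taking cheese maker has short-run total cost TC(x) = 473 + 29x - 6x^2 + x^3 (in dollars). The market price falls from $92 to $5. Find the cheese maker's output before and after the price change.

AVC = 29 - 6x + x^2, minimized at x = 3 where min AVC = $20. MC = 29 - 12x + 3x^2.
At P = $92 ≥ min AVC, set P = MC on the rising branch: x = 7.
At P = $5 < min AVC = $20, price no longer covers variable cost at any output, so the firm shuts down: x = 0.

Output falls from 7 to 0 (the firm shuts down)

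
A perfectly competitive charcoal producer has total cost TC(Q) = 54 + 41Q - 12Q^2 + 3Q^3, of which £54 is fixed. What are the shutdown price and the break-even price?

AVC = 41 - 12Q + 3Q^2; minimized at Q = 2, giving min AVC = £29. That is the shutdown price.
ATC = 54/Q + 41 - 12Q + 3Q^2. Setting dATC/dQ = −54/Q^2 − 12 + 6Q = 0 gives Q = 3 (since 6·3^3 − 12·3^2 = 54).
min ATC = 54/3 + 41 − 12·3 + 3·3^2 = £50. That is the break-even price.
Between these two prices the firm operates at a loss; above £50 it earns a profit.

Shutdown price = £29; break-even price = £50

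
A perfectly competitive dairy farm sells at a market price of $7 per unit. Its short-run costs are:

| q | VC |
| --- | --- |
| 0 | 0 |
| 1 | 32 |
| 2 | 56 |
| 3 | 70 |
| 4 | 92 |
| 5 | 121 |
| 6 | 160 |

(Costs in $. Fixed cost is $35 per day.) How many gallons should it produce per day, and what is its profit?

Compute π = P·q − TC at each output: q=0: -35; q=1: -60; q=2: -77; q=3: -84; q=4: -99; q=5: -121; q=6: -153.
Profit is highest at q = 0. Equivalently, the lowest AVC in the table is 92/4 ≈ $23 at q = 4, and P = $7 falls below it — price never covers variable cost, so the firm shuts down and loses only its fixed cost.

q = 0 (shut down); profit = -$35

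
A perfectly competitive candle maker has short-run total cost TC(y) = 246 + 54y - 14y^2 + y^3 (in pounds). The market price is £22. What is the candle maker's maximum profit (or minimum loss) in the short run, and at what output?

Profit = -£118 at y = 8

AVC = 54 - 14y + y^2 has its minimum £5 at y = 7; price £22 clears that bar, so the firm operates.
With MC = 54 - 28y + 3y^2, P = MC on the upward-sloping part at y* = 8.
TR = 22·8 = 176. TC = 246 + 48 = 294. Profit = 176 − 294 = -£118.
That loss of £118 beats the £246 the firm would lose by shutting down; producing recovers £128 of fixed cost.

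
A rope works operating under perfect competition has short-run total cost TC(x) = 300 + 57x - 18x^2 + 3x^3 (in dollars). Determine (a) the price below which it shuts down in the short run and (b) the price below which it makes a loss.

Shutdown price = min AVC. AVC = 57 - 18x + 3x^2, with vertex at x = 3 and minimum $30.
ATC = 300/x + 57 - 18x + 3x^2. Setting dATC/dx = −300/x^2 − 18 + 6x = 0 gives x = 5 (since 6·5^3 − 18·5^2 = 300).
min ATC = 300/5 + 57 − 18·5 + 3·5^2 = $102. That is the break-even price.
Between these two prices the firm operates at a loss; above $102 it earns a profit.

Shutdown price = $30; break-even price = $102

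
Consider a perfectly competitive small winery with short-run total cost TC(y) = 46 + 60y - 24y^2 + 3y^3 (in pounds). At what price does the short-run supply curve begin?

£12 per unit

Short-run supply begins at min AVC. From VC = 60y - 24y^2 + 3y^3, AVC = 60 - 24y + 3y^2.
At the minimum of AVC, MC = AVC. MC = 60 - 48y + 9y^2; setting MC = AVC gives 6y^2 - 24y = 0, so y = 4. min AVC = 12.
So the shutdown price is £12.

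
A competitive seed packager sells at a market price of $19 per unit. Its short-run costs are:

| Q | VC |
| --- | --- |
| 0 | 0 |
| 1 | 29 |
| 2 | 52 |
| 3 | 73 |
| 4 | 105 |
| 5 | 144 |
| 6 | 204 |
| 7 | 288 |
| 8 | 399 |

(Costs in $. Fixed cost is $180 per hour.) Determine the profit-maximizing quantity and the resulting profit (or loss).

Compute π = P·Q − TC at each output: Q=0: -180; Q=1: -190; Q=2: -194; Q=3: -196; Q=4: -209; Q=5: -229; Q=6: -270; Q=7: -335; Q=8: -427.
Profit is highest at Q = 0. Equivalently, the lowest AVC in the table is 73/3 ≈ $24.33 at Q = 3, and P = $19 falls below it — price never covers variable cost, so the firm shuts down and loses only its fixed cost.

Q = 0 (shut down); profit = -$180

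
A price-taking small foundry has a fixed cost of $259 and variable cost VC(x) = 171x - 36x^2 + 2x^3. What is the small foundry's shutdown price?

$9 per unit

The shutdown price is the minimum of AVC. VC = 171x - 36x^2 + 2x^3, so AVC = 171 - 36x + 2x^2.
At the minimum of AVC, MC = AVC. MC = 171 - 72x + 6x^2; setting MC = AVC gives 4x^2 - 36x = 0, so x = 9. min AVC = 9.
For P < $9 the firm produces nothing.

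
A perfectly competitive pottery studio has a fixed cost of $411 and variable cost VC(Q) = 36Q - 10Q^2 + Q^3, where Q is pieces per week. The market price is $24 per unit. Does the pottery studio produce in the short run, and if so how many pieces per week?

From TC, MC = TC'(Q) = 36 - 20Q + 3Q^2 and AVC = VC/Q = 36 - 10Q + Q^2.
AVC hits its minimum where MC = AVC, at Q = 5, giving min AVC = 36 - 10·5 + 5^2 = $11.
Since P = $24 ≥ min AVC = $11, price covers variable cost and the firm should produce.
P = MC gives 12 - 20Q + 3Q^2 = 0, with roots 2/3 and 6. Take the larger (rising MC): Q* = 6.
Check: AVC at Q = 6 is $12 ≤ P, so revenue covers variable cost.
Profit = P·Q − TC = 24·6 − 483 = -$339, a loss, but smaller than the $411 fixed cost the firm would lose by shutting down.

Produce at Q = 6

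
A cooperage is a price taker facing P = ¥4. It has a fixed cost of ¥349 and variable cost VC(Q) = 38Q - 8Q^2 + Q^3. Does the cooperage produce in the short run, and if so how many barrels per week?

Shut down

Strip out fixed cost: VC = 38Q - 8Q^2 + Q^3. Then AVC = 38 - 8Q + Q^2 and MC = 38 - 16Q + 3Q^2.
AVC hits its minimum where MC = AVC, at Q = 4, giving min AVC = 38 - 8·4 + 4^2 = ¥22.
P = ¥4 lies below min AVC = ¥22; no output level covers variable cost.
The firm minimizes its loss by shutting down and losing only its fixed cost of ¥349.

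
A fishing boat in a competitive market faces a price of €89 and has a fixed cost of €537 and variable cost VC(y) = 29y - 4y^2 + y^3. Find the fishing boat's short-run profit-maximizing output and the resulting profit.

Profit = -€249 at y = 6

AVC = 29 - 4y + y^2 has its minimum €25 at y = 2; price €89 clears that bar, so the firm operates.
MC = 29 - 8y + 3y^2. Setting P = MC and taking the root on the rising branch gives y* = 6.
TR = 89·6 = 534. TC = 537 + 246 = 783. Profit = 534 − 783 = -€249.
Shutting down would mean losing the fixed cost of €537, so operating at a loss of €249 is better by €288.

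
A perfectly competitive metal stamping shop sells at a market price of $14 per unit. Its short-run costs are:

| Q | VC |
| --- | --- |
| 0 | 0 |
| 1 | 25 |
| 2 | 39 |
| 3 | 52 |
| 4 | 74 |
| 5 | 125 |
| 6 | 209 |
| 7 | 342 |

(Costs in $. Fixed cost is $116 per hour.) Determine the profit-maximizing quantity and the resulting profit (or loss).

Q = 0 (shut down); profit = -$116

Tabulate TR − TC: Q=0: -116; Q=1: -127; Q=2: -127; Q=3: -126; Q=4: -134; Q=5: -171; Q=6: -241; Q=7: -360.
Profit is highest at Q = 0. Equivalently, the lowest AVC in the table is 52/3 ≈ $17.33 at Q = 3, and P = $14 falls below it — price never covers variable cost, so the firm shuts down and loses only its fixed cost.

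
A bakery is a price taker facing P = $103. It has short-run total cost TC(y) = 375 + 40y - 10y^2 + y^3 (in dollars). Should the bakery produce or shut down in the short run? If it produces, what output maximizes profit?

Produce at y = 9

Variable cost is VC = 40y - 10y^2 + y^3, so AVC = VC/y = 40 - 10y + y^2 and MC = dTC/dy = 40 - 20y + 3y^2.
The AVC parabola has its vertex at y = 10/2 = 5, where AVC = 40 - 10·5 + 5^2 = $15.
P = $103 exceeds min AVC = $15, so the firm stays open.
Solving P = MC: -63 - 20y + 3y^2 = 0 ⇒ y = -7/3 or 9. On the upward-sloping branch, y* = 9.
Check: AVC at y = 9 is $31 ≤ P, so revenue covers variable cost.
Profit = P·y − TC = 103·9 − 654 = $273.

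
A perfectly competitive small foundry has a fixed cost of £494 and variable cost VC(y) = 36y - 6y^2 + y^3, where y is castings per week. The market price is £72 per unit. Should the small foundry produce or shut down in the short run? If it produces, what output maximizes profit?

From TC, MC = TC'(y) = 36 - 12y + 3y^2 and AVC = VC/y = 36 - 6y + y^2.
The AVC parabola has its vertex at y = 6/2 = 3, where AVC = 36 - 6·3 + 3^2 = £27.
Because £72 ≥ £27, revenue can cover variable cost; the firm operates.
Set P = MC: 72 = 36 - 12y + 3y^2 → -36 - 12y + 3y^2 = 0. The roots are y = -2 and y = 6; the profit-maximizing output is on the rising part of MC, so y* = 6.
Check: AVC at y = 6 is £36 ≤ P, so revenue covers variable cost.
Profit = P·y − TC = 72·6 − 710 = -£278, a loss, but smaller than the £494 fixed cost the firm would lose by shutting down.

Produce at y = 6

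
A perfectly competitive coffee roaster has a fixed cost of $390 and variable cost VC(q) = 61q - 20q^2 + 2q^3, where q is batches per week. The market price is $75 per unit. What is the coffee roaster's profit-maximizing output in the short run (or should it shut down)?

Variable cost is VC = 61q - 20q^2 + 2q^3, so AVC = VC/q = 61 - 20q + 2q^2 and MC = dTC/dq = 61 - 40q + 6q^2.
AVC is minimized where dAVC/dq = -20 + 4q = 0, at q = 5; min AVC = 61 - 20·5 + 2·5^2 = $11.
P = $75 exceeds min AVC = $11, so the firm stays open.
Solving P = MC: -14 - 40q + 6q^2 = 0 ⇒ q = -1/3 or 7. On the upward-sloping branch, q* = 7.
Check: AVC at q = 7 is $19 ≤ P, so revenue covers variable cost.
Profit = P·q − TC = 75·7 − 523 = $2.

Produce at q = 7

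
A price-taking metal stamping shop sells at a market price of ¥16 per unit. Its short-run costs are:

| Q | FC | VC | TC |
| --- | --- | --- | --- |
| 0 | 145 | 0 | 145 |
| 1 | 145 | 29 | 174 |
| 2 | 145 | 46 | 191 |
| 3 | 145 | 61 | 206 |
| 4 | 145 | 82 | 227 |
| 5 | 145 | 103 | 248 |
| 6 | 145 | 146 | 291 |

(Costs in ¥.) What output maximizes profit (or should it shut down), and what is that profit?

Q = 0 (shut down); profit = -¥145

Compute π = P·Q − TC at each output: Q=0: -145; Q=1: -158; Q=2: -159; Q=3: -158; Q=4: -163; Q=5: -168; Q=6: -195.
Profit is highest at Q = 0. Equivalently, the lowest AVC in the table is 61/3 ≈ ¥20.33 at Q = 3, and P = ¥16 falls below it — price never covers variable cost, so the firm shuts down and loses only its fixed cost.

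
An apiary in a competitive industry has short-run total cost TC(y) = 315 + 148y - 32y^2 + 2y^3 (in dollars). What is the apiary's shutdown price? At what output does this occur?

The shutdown price is the minimum of AVC. VC = 148y - 32y^2 + 2y^3, so AVC = 148 - 32y + 2y^2.
dAVC/dy = -32 + 4y = 0 gives y = 8. min AVC = 148 - 32·8 + 2·8^2 = 20.
The firm shuts down for any P below $20.

$20 per unit, at y = 8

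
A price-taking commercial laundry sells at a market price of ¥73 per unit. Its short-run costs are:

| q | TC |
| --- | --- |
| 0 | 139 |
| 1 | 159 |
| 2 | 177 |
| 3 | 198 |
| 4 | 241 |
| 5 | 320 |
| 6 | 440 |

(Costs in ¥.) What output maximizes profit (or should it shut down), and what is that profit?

q = 4; profit = ¥51

Tabulate TR − TC: q=0: -139; q=1: -86; q=2: -31; q=3: 21; q=4: 51; q=5: 45; q=6: -2.
Profit is maximized at q = 4. AVC there is 102/4 = ¥25.50 ≤ P, so producing beats shutting down (which would give -¥139).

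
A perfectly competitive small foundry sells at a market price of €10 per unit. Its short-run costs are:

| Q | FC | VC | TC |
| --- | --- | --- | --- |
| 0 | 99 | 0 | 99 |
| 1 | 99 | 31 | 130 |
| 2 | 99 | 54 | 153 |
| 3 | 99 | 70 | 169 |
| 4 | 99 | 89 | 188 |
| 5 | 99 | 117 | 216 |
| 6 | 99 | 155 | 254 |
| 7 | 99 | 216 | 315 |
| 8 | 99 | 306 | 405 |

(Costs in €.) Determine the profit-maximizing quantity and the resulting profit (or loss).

Q = 0 (shut down); profit = -€99

Compute π = P·Q − TC at each output: Q=0: -99; Q=1: -120; Q=2: -133; Q=3: -139; Q=4: -148; Q=5: -166; Q=6: -194; Q=7: -245; Q=8: -325.
Profit is highest at Q = 0. Equivalently, the lowest AVC in the table is 89/4 ≈ €22.25 at Q = 4, and P = €10 falls below it — price never covers variable cost, so the firm shuts down and loses only its fixed cost.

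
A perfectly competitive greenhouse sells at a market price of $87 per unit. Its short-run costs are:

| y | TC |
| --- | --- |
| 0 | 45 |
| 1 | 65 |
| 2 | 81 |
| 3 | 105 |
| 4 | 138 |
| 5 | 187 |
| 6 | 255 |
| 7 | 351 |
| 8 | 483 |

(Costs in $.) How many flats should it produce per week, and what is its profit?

Tabulate TR − TC: y=0: -45; y=1: 22; y=2: 93; y=3: 156; y=4: 210; y=5: 248; y=6: 267; y=7: 258; y=8: 213.
Profit is maximized at y = 6. AVC there is 210/6 = $35 ≤ P, so producing beats shutting down (which would give -$45).

y = 6; profit = $267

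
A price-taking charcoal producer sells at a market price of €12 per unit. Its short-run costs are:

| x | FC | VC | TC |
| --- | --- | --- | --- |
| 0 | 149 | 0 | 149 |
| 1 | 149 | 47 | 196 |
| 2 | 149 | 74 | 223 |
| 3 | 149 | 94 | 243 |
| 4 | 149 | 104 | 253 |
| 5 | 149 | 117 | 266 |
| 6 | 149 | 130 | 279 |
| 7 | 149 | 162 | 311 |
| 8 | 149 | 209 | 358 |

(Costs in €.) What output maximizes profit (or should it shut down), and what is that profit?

Profit at each row (π = 12x − TC): x=0: -149; x=1: -184; x=2: -199; x=3: -207; x=4: -205; x=5: -206; x=6: -207; x=7: -227; x=8: -262.
Profit is highest at x = 0. Equivalently, the lowest AVC in the table is 130/6 ≈ €21.67 at x = 6, and P = €12 falls below it — price never covers variable cost, so the firm shuts down and loses only its fixed cost.

x = 0 (shut down); profit = -€149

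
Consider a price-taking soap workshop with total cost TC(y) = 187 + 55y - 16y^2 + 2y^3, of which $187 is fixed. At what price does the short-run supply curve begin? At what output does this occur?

The shutdown price is the minimum of AVC. VC = 55y - 16y^2 + 2y^3, so AVC = 55 - 16y + 2y^2.
dAVC/dy = -16 + 4y = 0 gives y = 4. min AVC = 55 - 16·4 + 2·4^2 = 23.
The firm shuts down for any P below $23.

$23 per unit, at y = 4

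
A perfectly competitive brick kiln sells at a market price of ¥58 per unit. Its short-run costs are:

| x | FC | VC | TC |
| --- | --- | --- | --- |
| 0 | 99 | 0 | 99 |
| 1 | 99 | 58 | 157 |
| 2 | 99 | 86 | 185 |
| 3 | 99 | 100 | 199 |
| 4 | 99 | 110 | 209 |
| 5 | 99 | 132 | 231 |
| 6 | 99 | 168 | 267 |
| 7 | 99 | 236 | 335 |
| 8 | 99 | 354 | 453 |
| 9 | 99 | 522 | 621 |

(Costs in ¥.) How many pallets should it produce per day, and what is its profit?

Profit at each row (π = 58x − TC): x=0: -99; x=1: -99; x=2: -69; x=3: -25; x=4: 23; x=5: 59; x=6: 81; x=7: 71; x=8: 11; x=9: -99.
Profit is maximized at x = 6. AVC there is 168/6 = ¥28 ≤ P, so producing beats shutting down (which would give -¥99).

x = 6; profit = ¥81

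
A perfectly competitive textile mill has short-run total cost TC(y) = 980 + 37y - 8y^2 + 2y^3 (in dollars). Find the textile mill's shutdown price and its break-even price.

Shutdown price = $29; break-even price = $219

Shutdown price = min AVC. AVC = 37 - 8y + 2y^2, with vertex at y = 2 and minimum $29.
ATC = 980/y + 37 - 8y + 2y^2. Setting dATC/dy = −980/y^2 − 8 + 4y = 0 gives y = 7 (since 4·7^3 − 8·7^2 = 980).
min ATC = 980/7 + 37 − 8·7 + 2·7^2 = $219. That is the break-even price.
For $29 ≤ P < $219 the firm produces at a loss; below $29 it shuts down.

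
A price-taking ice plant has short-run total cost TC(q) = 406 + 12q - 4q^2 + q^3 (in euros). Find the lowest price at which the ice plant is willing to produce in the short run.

€8 per unit

Short-run supply begins at min AVC. From VC = 12q - 4q^2 + q^3, AVC = 12 - 4q + q^2.
dAVC/dq = -4 + 2q = 0 gives q = 2. min AVC = 12 - 4·2 + 2^2 = 8.
The firm shuts down for any P below €8.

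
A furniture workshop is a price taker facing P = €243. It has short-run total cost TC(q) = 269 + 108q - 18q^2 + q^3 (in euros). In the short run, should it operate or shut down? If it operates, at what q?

Variable cost is VC = 108q - 18q^2 + q^3, so AVC = VC/q = 108 - 18q + q^2 and MC = dTC/dq = 108 - 36q + 3q^2.
AVC hits its minimum where MC = AVC, at q = 9, giving min AVC = 108 - 18·9 + 9^2 = €27.
Because €243 ≥ €27, revenue can cover variable cost; the firm operates.
Set P = MC: 243 = 108 - 36q + 3q^2 → -135 - 36q + 3q^2 = 0. The roots are q = -3 and q = 15; the profit-maximizing output is on the rising part of MC, so q* = 15.
Check: AVC at q = 15 is €63 ≤ P, so revenue covers variable cost.
Profit = P·q − TC = 243·15 − 1214 = €2431.

Produce at q = 15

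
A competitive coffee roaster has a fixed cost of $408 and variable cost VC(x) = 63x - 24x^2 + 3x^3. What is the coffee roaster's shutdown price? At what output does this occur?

$15 per unit, at x = 4

Short-run supply begins at min AVC. From VC = 63x - 24x^2 + 3x^3, AVC = 63 - 24x + 3x^2.
At the minimum of AVC, MC = AVC. MC = 63 - 48x + 9x^2; setting MC = AVC gives 6x^2 - 24x = 0, so x = 4. min AVC = 15.
So the shutdown price is $15.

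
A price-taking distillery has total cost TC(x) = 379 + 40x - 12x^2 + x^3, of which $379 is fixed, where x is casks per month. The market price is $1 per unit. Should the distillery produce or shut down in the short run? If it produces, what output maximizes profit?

From TC, MC = TC'(x) = 40 - 24x + 3x^2 and AVC = VC/x = 40 - 12x + x^2.
AVC hits its minimum where MC = AVC, at x = 6, giving min AVC = 40 - 12·6 + 6^2 = $4.
Since P = $1 < min AVC = $4, price fails to cover variable cost at any output.
Best response: produce nothing and absorb the $379 fixed cost.

Shut down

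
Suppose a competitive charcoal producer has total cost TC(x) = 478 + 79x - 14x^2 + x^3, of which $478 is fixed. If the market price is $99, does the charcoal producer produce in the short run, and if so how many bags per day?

Strip out fixed cost: VC = 79x - 14x^2 + x^3. Then AVC = 79 - 14x + x^2 and MC = 79 - 28x + 3x^2.
AVC is minimized where dAVC/dx = -14 + 2x = 0, at x = 7; min AVC = 79 - 14·7 + 7^2 = $30.
Since P = $99 ≥ min AVC = $30, price covers variable cost and the firm should produce.
P = MC gives -20 - 28x + 3x^2 = 0, with roots -2/3 and 10. Take the larger (rising MC): x* = 10.
Check: AVC at x = 10 is $39 ≤ P, so revenue covers variable cost.
Profit = P·x − TC = 99·10 − 868 = $122.

Produce at x = 10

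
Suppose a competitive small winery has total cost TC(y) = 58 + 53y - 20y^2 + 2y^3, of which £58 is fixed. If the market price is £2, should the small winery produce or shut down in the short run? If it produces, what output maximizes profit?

Shut down

Strip out fixed cost: VC = 53y - 20y^2 + 2y^3. Then AVC = 53 - 20y + 2y^2 and MC = 53 - 40y + 6y^2.
AVC is minimized where dAVC/dy = -20 + 4y = 0, at y = 5; min AVC = 53 - 20·5 + 2·5^2 = £3.
P = £2 lies below min AVC = £3; no output level covers variable cost.
Best response: produce nothing and absorb the £58 fixed cost.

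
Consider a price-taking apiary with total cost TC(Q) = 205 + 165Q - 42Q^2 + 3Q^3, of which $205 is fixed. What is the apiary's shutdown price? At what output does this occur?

The firm shuts down when price falls below the minimum of average variable cost. AVC = VC/Q = 165 - 42Q + 3Q^2.
dAVC/dQ = -42 + 6Q = 0 gives Q = 7. min AVC = 165 - 42·7 + 3·7^2 = 18.
The firm shuts down for any P below $18.

$18 per unit, at Q = 7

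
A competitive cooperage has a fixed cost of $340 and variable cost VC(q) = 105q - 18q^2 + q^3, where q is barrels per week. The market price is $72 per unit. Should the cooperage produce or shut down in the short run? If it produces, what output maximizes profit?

Strip out fixed cost: VC = 105q - 18q^2 + q^3. Then AVC = 105 - 18q + q^2 and MC = 105 - 36q + 3q^2.
AVC hits its minimum where MC = AVC, at q = 9, giving min AVC = 105 - 18·9 + 9^2 = $24.
Since P = $72 ≥ min AVC = $24, price covers variable cost and the firm should produce.
P = MC gives 33 - 36q + 3q^2 = 0, with roots 1 and 11. Take the larger (rising MC): q* = 11.
Check: AVC at q = 11 is $28 ≤ P, so revenue covers variable cost.
Profit = P·q − TC = 72·11 − 648 = $144.

Produce at q = 11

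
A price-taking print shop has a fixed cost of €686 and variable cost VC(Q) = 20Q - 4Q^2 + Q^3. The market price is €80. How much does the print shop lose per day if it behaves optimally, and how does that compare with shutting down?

Profit = -€398 at Q = 6

AVC = 20 - 4Q + Q^2 has its minimum €16 at Q = 2; price €80 clears that bar, so the firm operates.
MC = 20 - 8Q + 3Q^2. Setting P = MC and taking the root on the rising branch gives Q* = 6.
TR = 80·6 = 480. TC = 686 + 192 = 878. Profit = 480 − 878 = -€398.
By producing, the firm covers all variable cost plus €288 of fixed cost; shutting down would lose the full €686.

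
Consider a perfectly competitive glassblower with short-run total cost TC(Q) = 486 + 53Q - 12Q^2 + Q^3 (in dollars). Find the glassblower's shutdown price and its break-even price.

Shutdown price = $17; break-even price = $80

Shutdown price = min AVC. AVC = 53 - 12Q + Q^2, with vertex at Q = 6 and minimum $17.
ATC = 486/Q + 53 - 12Q + Q^2. Setting dATC/dQ = −486/Q^2 − 12 + 2Q = 0 gives Q = 9 (since 2·9^3 − 12·9^2 = 486).
min ATC = 486/9 + 53 − 12·9 + 9^2 = $80. That is the break-even price.
Between these two prices the firm operates at a loss; above $80 it earns a profit.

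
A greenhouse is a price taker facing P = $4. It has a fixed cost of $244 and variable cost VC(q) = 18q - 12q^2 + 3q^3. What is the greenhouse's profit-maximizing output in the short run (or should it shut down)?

From TC, MC = TC'(q) = 18 - 24q + 9q^2 and AVC = VC/q = 18 - 12q + 3q^2.
AVC is minimized where dAVC/dq = -12 + 6q = 0, at q = 2; min AVC = 18 - 12·2 + 3·2^2 = $6.
P = $4 lies below min AVC = $6; no output level covers variable cost.
Shutting down limits the loss to fixed cost, $244.

Shut down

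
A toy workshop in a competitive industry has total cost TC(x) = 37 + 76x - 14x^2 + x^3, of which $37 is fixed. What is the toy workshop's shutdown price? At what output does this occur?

$27 per unit, at x = 7

Short-run supply begins at min AVC. From VC = 76x - 14x^2 + x^3, AVC = 76 - 14x + x^2.
At the minimum of AVC, MC = AVC. MC = 76 - 28x + 3x^2; setting MC = AVC gives 2x^2 - 14x = 0, so x = 7. min AVC = 27.
So the shutdown price is $27.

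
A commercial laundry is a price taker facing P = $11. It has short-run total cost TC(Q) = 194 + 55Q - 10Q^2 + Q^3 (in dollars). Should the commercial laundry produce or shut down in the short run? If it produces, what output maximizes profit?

Shut down

Variable cost is VC = 55Q - 10Q^2 + Q^3, so AVC = VC/Q = 55 - 10Q + Q^2 and MC = dTC/dQ = 55 - 20Q + 3Q^2.
AVC is minimized where dAVC/dQ = -10 + 2Q = 0, at Q = 5; min AVC = 55 - 10·5 + 5^2 = $30.
P = $11 lies below min AVC = $30; no output level covers variable cost.
The firm minimizes its loss by shutting down and losing only its fixed cost of $194.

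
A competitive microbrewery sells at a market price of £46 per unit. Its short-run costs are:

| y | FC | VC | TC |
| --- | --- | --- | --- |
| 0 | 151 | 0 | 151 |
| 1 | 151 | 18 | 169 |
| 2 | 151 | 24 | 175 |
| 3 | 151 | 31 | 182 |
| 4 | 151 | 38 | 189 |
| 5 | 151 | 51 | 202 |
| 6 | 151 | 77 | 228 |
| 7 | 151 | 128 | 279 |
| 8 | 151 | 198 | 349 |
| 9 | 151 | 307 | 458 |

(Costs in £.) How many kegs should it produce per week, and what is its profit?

Compute π = P·y − TC at each output: y=0: -151; y=1: -123; y=2: -83; y=3: -44; y=4: -5; y=5: 28; y=6: 48; y=7: 43; y=8: 19; y=9: -44.
Profit is maximized at y = 6. AVC there is 77/6 = £12.83 ≤ P, so producing beats shutting down (which would give -£151).

y = 6; profit = £48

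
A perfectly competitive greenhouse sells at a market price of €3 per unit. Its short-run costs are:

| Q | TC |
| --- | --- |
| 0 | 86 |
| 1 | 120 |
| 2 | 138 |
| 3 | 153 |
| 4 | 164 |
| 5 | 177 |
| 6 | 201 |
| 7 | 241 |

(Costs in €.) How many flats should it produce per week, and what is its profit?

Q = 0 (shut down); profit = -€86

Tabulate TR − TC: Q=0: -86; Q=1: -117; Q=2: -132; Q=3: -144; Q=4: -152; Q=5: -162; Q=6: -183; Q=7: -220.
Profit is highest at Q = 0. Equivalently, the lowest AVC in the table is 91/5 ≈ €18.20 at Q = 5, and P = €3 falls below it — price never covers variable cost, so the firm shuts down and loses only its fixed cost.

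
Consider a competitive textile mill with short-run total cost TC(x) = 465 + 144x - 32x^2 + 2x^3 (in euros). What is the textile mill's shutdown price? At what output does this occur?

The shutdown price is the minimum of AVC. VC = 144x - 32x^2 + 2x^3, so AVC = 144 - 32x + 2x^2.
dAVC/dx = -32 + 4x = 0 gives x = 8. min AVC = 144 - 32·8 + 2·8^2 = 16.
So the shutdown price is €16.

€16 per unit, at x = 8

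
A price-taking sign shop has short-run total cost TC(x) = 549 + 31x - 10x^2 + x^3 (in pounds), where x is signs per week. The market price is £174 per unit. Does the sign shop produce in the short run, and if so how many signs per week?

Produce at x = 11

Variable cost is VC = 31x - 10x^2 + x^3, so AVC = VC/x = 31 - 10x + x^2 and MC = dTC/dx = 31 - 20x + 3x^2.
AVC is minimized where dAVC/dx = -10 + 2x = 0, at x = 5; min AVC = 31 - 10·5 + 5^2 = £6.
Since P = £174 ≥ min AVC = £6, price covers variable cost and the firm should produce.
P = MC gives -143 - 20x + 3x^2 = 0, with roots -13/3 and 11. Take the larger (rising MC): x* = 11.
Check: AVC at x = 11 is £42 ≤ P, so revenue covers variable cost.
Profit = P·x − TC = 174·11 − 1011 = £903.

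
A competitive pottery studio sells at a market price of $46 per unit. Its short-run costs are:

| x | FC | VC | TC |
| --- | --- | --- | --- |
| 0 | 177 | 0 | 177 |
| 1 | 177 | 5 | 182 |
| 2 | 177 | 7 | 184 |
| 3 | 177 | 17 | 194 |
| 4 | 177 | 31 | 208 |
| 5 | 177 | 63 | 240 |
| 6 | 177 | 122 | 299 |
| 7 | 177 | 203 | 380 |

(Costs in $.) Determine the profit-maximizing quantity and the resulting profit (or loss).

Profit at each row (π = 46x − TC): x=0: -177; x=1: -136; x=2: -92; x=3: -56; x=4: -24; x=5: -10; x=6: -23; x=7: -58.
Profit is maximized at x = 5. AVC there is 63/5 = $12.60 ≤ P, so producing beats shutting down (which would give -$177).

x = 5; profit = -$10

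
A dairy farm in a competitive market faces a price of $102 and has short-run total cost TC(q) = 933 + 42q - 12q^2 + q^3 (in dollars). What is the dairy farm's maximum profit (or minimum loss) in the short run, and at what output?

Profit = -$133 at q = 10

AVC = 42 - 12q + q^2 has its minimum $6 at q = 6; price $102 clears that bar, so the firm operates.
With MC = 42 - 24q + 3q^2, P = MC on the upward-sloping part at q* = 10.
TR = 102·10 = 1020. TC = 933 + 220 = 1153. Profit = 1020 − 1153 = -$133.
By producing, the firm covers all variable cost plus $800 of fixed cost; shutting down would lose the full $933.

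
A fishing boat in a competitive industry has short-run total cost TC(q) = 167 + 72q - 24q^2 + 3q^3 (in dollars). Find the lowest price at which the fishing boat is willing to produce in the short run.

$24 per unit

The firm shuts down when price falls below the minimum of average variable cost. AVC = VC/q = 72 - 24q + 3q^2.
dAVC/dq = -24 + 6q = 0 gives q = 4. min AVC = 72 - 24·4 + 3·4^2 = 24.
So the shutdown price is $24.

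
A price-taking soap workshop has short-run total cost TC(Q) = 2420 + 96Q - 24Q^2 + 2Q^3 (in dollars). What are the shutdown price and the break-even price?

Shutdown price = $24; break-even price = $294

AVC = 96 - 24Q + 2Q^2; minimized at Q = 6, giving min AVC = $24. That is the shutdown price.
ATC = 2420/Q + 96 - 24Q + 2Q^2. Setting dATC/dQ = −2420/Q^2 − 24 + 4Q = 0 gives Q = 11 (since 4·11^3 − 24·11^2 = 2420).
min ATC = 2420/11 + 96 − 24·11 + 2·11^2 = $294. That is the break-even price.
Between these two prices the firm operates at a loss; above $294 it earns a profit.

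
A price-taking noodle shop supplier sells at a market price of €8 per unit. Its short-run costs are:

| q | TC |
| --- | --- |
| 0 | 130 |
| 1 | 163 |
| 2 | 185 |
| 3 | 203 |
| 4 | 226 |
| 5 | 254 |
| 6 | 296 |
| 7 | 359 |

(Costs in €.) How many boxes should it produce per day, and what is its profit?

Profit at each row (π = 8q − TC): q=0: -130; q=1: -155; q=2: -169; q=3: -179; q=4: -194; q=5: -214; q=6: -248; q=7: -303.
Profit is highest at q = 0. Equivalently, the lowest AVC in the table is 96/4 ≈ €24 at q = 4, and P = €8 falls below it — price never covers variable cost, so the firm shuts down and loses only its fixed cost.

q = 0 (shut down); profit = -€130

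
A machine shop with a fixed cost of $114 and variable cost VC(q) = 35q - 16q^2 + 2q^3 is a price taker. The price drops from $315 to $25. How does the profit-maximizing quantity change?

AVC = 35 - 16q + 2q^2, minimized at q = 4 where min AVC = $3. MC = 35 - 32q + 6q^2.
At P = $315 ≥ min AVC, set P = MC on the rising branch: q = 10.
At P = $25 ≥ min AVC, set P = MC: q = 5. The firm stays open but cuts output.

Output falls from 10 to 5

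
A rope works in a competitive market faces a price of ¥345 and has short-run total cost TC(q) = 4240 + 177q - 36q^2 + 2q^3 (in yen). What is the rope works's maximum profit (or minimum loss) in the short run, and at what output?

AVC = 177 - 36q + 2q^2; min AVC = ¥15 at q = 9. Since P = ¥345 ≥ min AVC, the firm produces.
With MC = 177 - 72q + 6q^2, P = MC on the upward-sloping part at q* = 14.
TR = 345·14 = 4830. TC = 4240 + 910 = 5150. Profit = 4830 − 5150 = -¥320.
By producing, the firm covers all variable cost plus ¥3920 of fixed cost; shutting down would lose the full ¥4240.

Profit = -¥320 at q = 14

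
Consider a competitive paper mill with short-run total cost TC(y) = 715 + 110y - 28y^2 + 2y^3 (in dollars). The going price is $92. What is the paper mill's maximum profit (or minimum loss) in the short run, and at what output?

Profit = -$67 at y = 9

AVC = 110 - 28y + 2y^2 has its minimum $12 at y = 7; price $92 clears that bar, so the firm operates.
MC = 110 - 56y + 6y^2. Setting P = MC and taking the root on the rising branch gives y* = 9.
TR = 92·9 = 828. TC = 715 + 180 = 895. Profit = 828 − 895 = -$67.
That loss of $67 beats the $715 the firm would lose by shutting down; producing recovers $648 of fixed cost.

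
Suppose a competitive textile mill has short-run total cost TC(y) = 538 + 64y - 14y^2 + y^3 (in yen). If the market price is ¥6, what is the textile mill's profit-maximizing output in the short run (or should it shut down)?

Shut down

Strip out fixed cost: VC = 64y - 14y^2 + y^3. Then AVC = 64 - 14y + y^2 and MC = 64 - 28y + 3y^2.
AVC is minimized where dAVC/dy = -14 + 2y = 0, at y = 7; min AVC = 64 - 14·7 + 7^2 = ¥15.
With P < min AVC (¥6 < ¥15), every unit sold adds to the loss.
Shutting down limits the loss to fixed cost, ¥538.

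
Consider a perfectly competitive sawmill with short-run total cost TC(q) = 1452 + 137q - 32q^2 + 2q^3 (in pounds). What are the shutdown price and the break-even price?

Shutdown price = min AVC. AVC = 137 - 32q + 2q^2, with vertex at q = 8 and minimum £9.
ATC = 1452/q + 137 - 32q + 2q^2. Setting dATC/dq = −1452/q^2 − 32 + 4q = 0 gives q = 11 (since 4·11^3 − 32·11^2 = 1452).
min ATC = 1452/11 + 137 − 32·11 + 2·11^2 = £159. That is the break-even price.
For £9 ≤ P < £159 the firm produces at a loss; below £9 it shuts down.

Shutdown price = £9; break-even price = £159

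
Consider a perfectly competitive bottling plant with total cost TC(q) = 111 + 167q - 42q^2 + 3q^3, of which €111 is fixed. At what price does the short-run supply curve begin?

The firm shuts down when price falls below the minimum of average variable cost. AVC = VC/q = 167 - 42q + 3q^2.
At the minimum of AVC, MC = AVC. MC = 167 - 84q + 9q^2; setting MC = AVC gives 6q^2 - 42q = 0, so q = 7. min AVC = 20.
The firm shuts down for any P below €20.

€20 per unit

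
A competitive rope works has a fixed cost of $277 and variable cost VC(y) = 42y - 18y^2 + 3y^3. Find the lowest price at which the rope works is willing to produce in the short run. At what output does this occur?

$15 per unit, at y = 3

The firm shuts down when price falls below the minimum of average variable cost. AVC = VC/y = 42 - 18y + 3y^2.
dAVC/dy = -18 + 6y = 0 gives y = 3. min AVC = 42 - 18·3 + 3·3^2 = 15.
The firm shuts down for any P below $15.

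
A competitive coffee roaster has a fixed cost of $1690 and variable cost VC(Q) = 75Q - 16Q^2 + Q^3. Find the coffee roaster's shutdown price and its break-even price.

Shutdown price = $11; break-even price = $166

AVC = 75 - 16Q + Q^2; minimized at Q = 8, giving min AVC = $11. That is the shutdown price.
ATC = 1690/Q + 75 - 16Q + Q^2. Setting dATC/dQ = −1690/Q^2 − 16 + 2Q = 0 gives Q = 13 (since 2·13^3 − 16·13^2 = 1690).
min ATC = 1690/13 + 75 − 16·13 + 13^2 = $166. That is the break-even price.
For $11 ≤ P < $166 the firm produces at a loss; below $11 it shuts down.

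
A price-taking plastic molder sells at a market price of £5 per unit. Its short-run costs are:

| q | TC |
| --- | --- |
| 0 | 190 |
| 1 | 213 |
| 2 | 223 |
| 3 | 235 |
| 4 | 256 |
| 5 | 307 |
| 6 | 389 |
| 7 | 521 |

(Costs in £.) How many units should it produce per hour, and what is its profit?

Profit at each row (π = 5q − TC): q=0: -190; q=1: -208; q=2: -213; q=3: -220; q=4: -236; q=5: -282; q=6: -359; q=7: -486.
Profit is highest at q = 0. Equivalently, the lowest AVC in the table is 45/3 ≈ £15 at q = 3, and P = £5 falls below it — price never covers variable cost, so the firm shuts down and loses only its fixed cost.

q = 0 (shut down); profit = -£190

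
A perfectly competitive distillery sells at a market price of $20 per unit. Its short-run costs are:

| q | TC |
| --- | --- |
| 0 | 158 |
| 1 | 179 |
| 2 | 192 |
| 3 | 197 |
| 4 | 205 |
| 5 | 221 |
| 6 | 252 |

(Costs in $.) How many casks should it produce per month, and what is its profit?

q = 5; profit = -$121

Profit at each row (π = 20q − TC): q=0: -158; q=1: -159; q=2: -152; q=3: -137; q=4: -125; q=5: -121; q=6: -132.
Profit is maximized at q = 5. AVC there is 63/5 = $12.60 ≤ P, so producing beats shutting down (which would give -$158).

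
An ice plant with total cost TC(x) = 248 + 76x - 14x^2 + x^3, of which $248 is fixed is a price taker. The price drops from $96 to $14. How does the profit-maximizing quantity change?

Output falls from 10 to 0 (the firm shuts down)

AVC = 76 - 14x + x^2, minimized at x = 7 where min AVC = $27. MC = 76 - 28x + 3x^2.
At P = $96 ≥ min AVC, set P = MC on the rising branch: x = 10.
At P = $14 < min AVC = $27, price no longer covers variable cost at any output, so the firm shuts down: x = 0.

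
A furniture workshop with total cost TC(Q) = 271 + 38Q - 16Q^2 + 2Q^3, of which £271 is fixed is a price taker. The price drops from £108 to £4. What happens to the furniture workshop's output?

Output falls from 7 to 0 (the firm shuts down)

AVC = 38 - 16Q + 2Q^2, minimized at Q = 4 where min AVC = £6. MC = 38 - 32Q + 6Q^2.
With P = £108 above the shutdown price, P = MC gives Q = 7.
At P = £4 < min AVC = £6, price no longer covers variable cost at any output, so the firm shuts down: Q = 0.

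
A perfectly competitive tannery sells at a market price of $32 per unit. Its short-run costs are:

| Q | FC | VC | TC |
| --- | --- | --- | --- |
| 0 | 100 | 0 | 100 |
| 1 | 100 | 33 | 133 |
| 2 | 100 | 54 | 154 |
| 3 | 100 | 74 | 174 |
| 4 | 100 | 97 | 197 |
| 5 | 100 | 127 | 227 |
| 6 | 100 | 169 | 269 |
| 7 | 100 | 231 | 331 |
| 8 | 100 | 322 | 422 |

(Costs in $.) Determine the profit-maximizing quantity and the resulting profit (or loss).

Q = 5; profit = -$67

Compute π = P·Q − TC at each output: Q=0: -100; Q=1: -101; Q=2: -90; Q=3: -78; Q=4: -69; Q=5: -67; Q=6: -77; Q=7: -107; Q=8: -166.
Profit is maximized at Q = 5. AVC there is 127/5 = $25.40 ≤ P, so producing beats shutting down (which would give -$100).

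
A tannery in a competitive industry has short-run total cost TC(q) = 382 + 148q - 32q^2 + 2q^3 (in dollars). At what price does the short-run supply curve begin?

$20 per unit

Short-run supply begins at min AVC. From VC = 148q - 32q^2 + 2q^3, AVC = 148 - 32q + 2q^2.
At the minimum of AVC, MC = AVC. MC = 148 - 64q + 6q^2; setting MC = AVC gives 4q^2 - 32q = 0, so q = 8. min AVC = 20.
So the shutdown price is $20.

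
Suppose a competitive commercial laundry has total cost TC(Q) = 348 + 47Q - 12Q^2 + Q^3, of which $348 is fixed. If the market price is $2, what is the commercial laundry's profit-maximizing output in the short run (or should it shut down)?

Shut down

Variable cost is VC = 47Q - 12Q^2 + Q^3, so AVC = VC/Q = 47 - 12Q + Q^2 and MC = dTC/dQ = 47 - 24Q + 3Q^2.
AVC is minimized where dAVC/dQ = -12 + 2Q = 0, at Q = 6; min AVC = 47 - 12·6 + 6^2 = $11.
P = $2 lies below min AVC = $11; no output level covers variable cost.
The firm minimizes its loss by shutting down and losing only its fixed cost of $348.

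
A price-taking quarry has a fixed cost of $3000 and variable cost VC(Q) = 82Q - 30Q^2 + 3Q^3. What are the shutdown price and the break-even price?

AVC = 82 - 30Q + 3Q^2; minimized at Q = 5, giving min AVC = $7. That is the shutdown price.
ATC = 3000/Q + 82 - 30Q + 3Q^2. Setting dATC/dQ = −3000/Q^2 − 30 + 6Q = 0 gives Q = 10 (since 6·10^3 − 30·10^2 = 3000).
min ATC = 3000/10 + 82 − 30·10 + 3·10^2 = $382. That is the break-even price.
For $7 ≤ P < $382 the firm produces at a loss; below $7 it shuts down.

Shutdown price = $7; break-even price = $382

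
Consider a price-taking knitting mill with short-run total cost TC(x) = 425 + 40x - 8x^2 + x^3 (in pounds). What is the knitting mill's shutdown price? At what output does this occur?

Short-run supply begins at min AVC. From VC = 40x - 8x^2 + x^3, AVC = 40 - 8x + x^2.
dAVC/dx = -8 + 2x = 0 gives x = 4. min AVC = 40 - 8·4 + 4^2 = 24.
The firm shuts down for any P below £24.

£24 per unit, at x = 4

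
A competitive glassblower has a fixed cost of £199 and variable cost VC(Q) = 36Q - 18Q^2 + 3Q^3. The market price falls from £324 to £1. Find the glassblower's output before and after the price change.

Output falls from 8 to 0 (the firm shuts down)

AVC = 36 - 18Q + 3Q^2, minimized at Q = 3 where min AVC = £9. MC = 36 - 36Q + 9Q^2.
With P = £324 above the shutdown price, P = MC gives Q = 8.
At P = £1 < min AVC = £9, price no longer covers variable cost at any output, so the firm shuts down: Q = 0.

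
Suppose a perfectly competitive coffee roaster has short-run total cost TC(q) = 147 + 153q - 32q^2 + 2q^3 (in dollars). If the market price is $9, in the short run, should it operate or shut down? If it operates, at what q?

Variable cost is VC = 153q - 32q^2 + 2q^3, so AVC = VC/q = 153 - 32q + 2q^2 and MC = dTC/dq = 153 - 64q + 6q^2.
AVC is minimized where dAVC/dq = -32 + 4q = 0, at q = 8; min AVC = 153 - 32·8 + 2·8^2 = $25.
P = $9 lies below min AVC = $25; no output level covers variable cost.
Shutting down limits the loss to fixed cost, $147.

Shut down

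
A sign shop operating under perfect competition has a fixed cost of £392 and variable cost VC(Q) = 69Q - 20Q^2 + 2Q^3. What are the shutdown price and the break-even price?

AVC = 69 - 20Q + 2Q^2; minimized at Q = 5, giving min AVC = £19. That is the shutdown price.
ATC = 392/Q + 69 - 20Q + 2Q^2. Setting dATC/dQ = −392/Q^2 − 20 + 4Q = 0 gives Q = 7 (since 4·7^3 − 20·7^2 = 392).
min ATC = 392/7 + 69 − 20·7 + 2·7^2 = £83. That is the break-even price.
For £19 ≤ P < £83 the firm produces at a loss; below £19 it shuts down.

Shutdown price = £19; break-even price = £83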